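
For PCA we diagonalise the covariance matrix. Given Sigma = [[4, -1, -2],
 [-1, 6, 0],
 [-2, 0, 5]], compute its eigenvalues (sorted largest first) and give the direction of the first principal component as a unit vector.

Step 1 — characteristic polynomial p(λ) = det(λI - Sigma) = λ³ - tr·λ² + c_1·λ - det, where tr = trace, c_1 = sum of the principal 2×2 minors, det = det(Sigma):
  tr = 4 + 6 + 5 = 15,
  c_1 = (4·6 - (-1)²) + (4·5 - (-2)²) + (6·5 - (0)²) = 23 + 16 + 30 = 69,
  det = 4·(6·5 - (0)²) - (-1)·((-1)·5 - (0)·(-2)) + (-2)·((-1)·(0) - 6·(-2)) = 4·(30) - (-1)·(-5) + (-2)·(12) = 91.
  So p(λ) = λ³ - 15λ² + 69λ - 91.
Step 2 — look for an integer root (rational root theorem: any rational root is an integer divisor of 91). Testing λ = 7:
  p(7) = 343 - 735 + 483 - 91 = 0  ✓
  Dividing out (λ - 7): p(λ) = (λ - 7)(λ² - 8λ + 13).
Step 3 — remaining eigenvalues from the quadratic λ² - 8λ + 13 = 0:
  Δ = 8² - 4·13 = 64 - 52 = 12,  λ = (8 ± √12)/2 = (8 ± 3.4641)/2 ≈ 5.7321 or 2.2679.
  Sorted: λ_1 = 7,  λ_2 = 5.7321,  λ_3 = 2.2679  (check: sum = 15 = tr ✓).

Step 4 — unit eigenvector for λ_1 = 7: v spans the null space of (Sigma - λ_1 I), whose rows are
  r_1 = (-3, -1, -2),  r_2 = (-1, -1, 0),  r_3 = (-2, 0, -2).
  v is orthogonal to every row, so take v ∝ r_1 × r_2 = ((-1)·(0) - (-2)·(-1), (-2)·(-1) - (-3)·(0), (-3)·(-1) - (-1)·(-1)) = (-2, 2, 2).
  Rescale (divide by 2; multiply by -1 so the first nonzero entry is positive): u = (1, -1, -1).
  ||u|| = √((1)² + (-1)² + (-1)²) = √(3) ≈ 1.7321,  v_1 = u/||u|| ≈ (0.5774, -0.5774, -0.5774) (||v_1|| = 1).

λ_1 = 7,  λ_2 = 5.7321,  λ_3 = 2.2679;  v_1 ≈ (0.5774, -0.5774, -0.5774)


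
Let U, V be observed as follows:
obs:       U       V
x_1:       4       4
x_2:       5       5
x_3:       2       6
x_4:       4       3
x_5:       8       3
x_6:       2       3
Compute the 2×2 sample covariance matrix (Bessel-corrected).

Step 1 — column means:
  mean(U) = (4 + 5 + 2 + 4 + 8 + 2) / 6 = 25/6 = 4.1667
  mean(V) = (4 + 5 + 6 + 3 + 3 + 3) / 6 = 24/6 = 4

Step 2 — sample covariance S[i,j] = (1/(n-1)) · Σ_k (x_{k,i} - mean_i) · (x_{k,j} - mean_j), with n-1 = 5.
  S[U,U] = ((-0.1667)·(-0.1667) + (0.8333)·(0.8333) + (-2.1667)·(-2.1667) + (-0.1667)·(-0.1667) + (3.8333)·(3.8333) + (-2.1667)·(-2.1667)) / 5 = 24.8333/5 = 4.9667
  S[U,V] = ((-0.1667)·(0) + (0.8333)·(1) + (-2.1667)·(2) + (-0.1667)·(-1) + (3.8333)·(-1) + (-2.1667)·(-1)) / 5 = -5/5 = -1
  S[V,V] = ((0)·(0) + (1)·(1) + (2)·(2) + (-1)·(-1) + (-1)·(-1) + (-1)·(-1)) / 5 = 8/5 = 1.6

S is symmetric (S[j,i] = S[i,j]). Assembling:

S = [[4.9667, -1],
 [-1, 1.6]]


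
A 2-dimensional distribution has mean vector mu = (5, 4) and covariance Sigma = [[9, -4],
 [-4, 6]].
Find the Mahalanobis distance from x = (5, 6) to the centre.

Step 1 — centre the observation: (x - mu) = (0, 2).

Step 2 — invert Sigma. det(Sigma) = 9·6 - (-4)² = 38.
  Sigma^{-1} = (1/det) · [[d, -b], [-b, a]] = [[0.1579, 0.1053],
 [0.1053, 0.2368]].

Step 3 — form the quadratic (x - mu)^T · Sigma^{-1} · (x - mu):
  Sigma^{-1} · (x - mu) = (0.2105, 0.4737).
  (x - mu)^T · [Sigma^{-1} · (x - mu)] = (0)·(0.2105) + (2)·(0.4737) = 0.9474.

Step 4 — take square root: d = √(0.9474) ≈ 0.9733.

d(x, mu) = √(0.9474) ≈ 0.9733


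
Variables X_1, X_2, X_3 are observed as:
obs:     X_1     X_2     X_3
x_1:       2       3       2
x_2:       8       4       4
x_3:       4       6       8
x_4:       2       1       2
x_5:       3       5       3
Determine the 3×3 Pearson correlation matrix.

Step 1 — column means:
  mean(X_1) = (2 + 8 + 4 + 2 + 3) / 5 = 19/5 = 3.8
  mean(X_2) = (3 + 4 + 6 + 1 + 5) / 5 = 19/5 = 3.8
  mean(X_3) = (2 + 4 + 8 + 2 + 3) / 5 = 19/5 = 3.8

Step 2 — sample variances and covariances s[i,j] = (1/(n-1)) · Σ_k (x_{k,i} - mean_i) · (x_{k,j} - mean_j), with n-1 = 4:
  s[X_1,X_1] = ((-1.8)·(-1.8) + (4.2)·(4.2) + (0.2)·(0.2) + (-1.8)·(-1.8) + (-0.8)·(-0.8)) / 4 = 24.8/4 = 6.2
  s[X_1,X_2] = ((-1.8)·(-0.8) + (4.2)·(0.2) + (0.2)·(2.2) + (-1.8)·(-2.8) + (-0.8)·(1.2)) / 4 = 6.8/4 = 1.7
  s[X_1,X_3] = ((-1.8)·(-1.8) + (4.2)·(0.2) + (0.2)·(4.2) + (-1.8)·(-1.8) + (-0.8)·(-0.8)) / 4 = 8.8/4 = 2.2
  s[X_2,X_2] = ((-0.8)·(-0.8) + (0.2)·(0.2) + (2.2)·(2.2) + (-2.8)·(-2.8) + (1.2)·(1.2)) / 4 = 14.8/4 = 3.7
  s[X_2,X_3] = ((-0.8)·(-1.8) + (0.2)·(0.2) + (2.2)·(4.2) + (-2.8)·(-1.8) + (1.2)·(-0.8)) / 4 = 14.8/4 = 3.7
  s[X_3,X_3] = ((-1.8)·(-1.8) + (0.2)·(0.2) + (4.2)·(4.2) + (-1.8)·(-1.8) + (-0.8)·(-0.8)) / 4 = 24.8/4 = 6.2
  Sample standard deviations s_i = √(s[i,i]):
  s(X_1) = √(6.2) = 2.49
  s(X_2) = √(3.7) = 1.9235
  s(X_3) = √(6.2) = 2.49

Step 3 — r_{ij} = s_{ij} / (s_i · s_j):
  r[X_1,X_1] = 1 (diagonal).
  r[X_1,X_2] = 1.7 / (2.49 · 1.9235) = 1.7 / 4.7896 = 0.3549
  r[X_1,X_3] = 2.2 / (2.49 · 2.49) = 2.2 / 6.2 = 0.3548
  r[X_2,X_2] = 1 (diagonal).
  r[X_2,X_3] = 3.7 / (1.9235 · 2.49) = 3.7 / 4.7896 = 0.7725
  r[X_3,X_3] = 1 (diagonal).

R is symmetric with unit diagonal. Assembling:

R = [[1, 0.3549, 0.3548],
 [0.3549, 1, 0.7725],
 [0.3548, 0.7725, 1]]


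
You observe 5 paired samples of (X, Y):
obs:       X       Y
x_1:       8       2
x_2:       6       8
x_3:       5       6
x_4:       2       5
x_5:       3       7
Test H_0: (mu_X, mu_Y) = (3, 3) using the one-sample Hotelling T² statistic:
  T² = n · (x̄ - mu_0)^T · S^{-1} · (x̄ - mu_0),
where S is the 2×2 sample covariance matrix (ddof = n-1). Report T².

Step 1 — sample mean vector:
  mean(X) = (8 + 6 + 5 + 2 + 3) / 5 = 24/5 = 4.8
  mean(Y) = (2 + 8 + 6 + 5 + 7) / 5 = 28/5 = 5.6
  x̄ = (4.8, 5.6),  deviation x̄ - mu_0 = (4.8, 5.6) - (3, 3) = (1.8, 2.6).

Step 2 — sample covariance matrix, S[i,j] = (1/(n-1)) · Σ_k (x_{k,i} - mean_i) · (x_{k,j} - mean_j), divisor n-1 = 4:
  S[X,X] = ((3.2)·(3.2) + (1.2)·(1.2) + (0.2)·(0.2) + (-2.8)·(-2.8) + (-1.8)·(-1.8)) / 4 = 22.8/4 = 5.7
  S[X,Y] = ((3.2)·(-3.6) + (1.2)·(2.4) + (0.2)·(0.4) + (-2.8)·(-0.6) + (-1.8)·(1.4)) / 4 = -9.4/4 = -2.35
  S[Y,Y] = ((-3.6)·(-3.6) + (2.4)·(2.4) + (0.4)·(0.4) + (-0.6)·(-0.6) + (1.4)·(1.4)) / 4 = 21.2/4 = 5.3
  S = [[5.7, -2.35],
 [-2.35, 5.3]].

Step 3 — invert S. det(S) = 5.7·5.3 - (-2.35)² = 24.6875.
  S^{-1} = (1/det) · [[d, -b], [-b, a]] = [[0.2147, 0.0952],
 [0.0952, 0.2309]].

Step 4 — quadratic form (x̄ - mu_0)^T · S^{-1} · (x̄ - mu_0):
  S^{-1} · (x̄ - mu_0) = (0.6339, 0.7716),
  (x̄ - mu_0)^T · [...] = (1.8)·(0.6339) + (2.6)·(0.7716) = 3.1473.

Step 5 — scale by n: T² = 5 · 3.1473 = 15.7367.

T² ≈ 15.7367


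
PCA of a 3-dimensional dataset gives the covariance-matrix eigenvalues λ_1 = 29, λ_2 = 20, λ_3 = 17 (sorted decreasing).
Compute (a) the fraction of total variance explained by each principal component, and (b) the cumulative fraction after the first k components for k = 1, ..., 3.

Step 1 — total variance = trace(Sigma) = Σ λ_i = 29 + 20 + 17 = 66.

Step 2 — fraction explained by component i = λ_i / Σ λ:
  PC1: 29/66 = 0.4394
  PC2: 20/66 = 0.303
  PC3: 17/66 = 0.2576

Step 3 — cumulative fraction after k components = (λ_1 + ... + λ_k) / Σ λ:
  k = 1: 29/66 = 0.4394
  k = 2: (29 + 20)/66 = 49/66 = 0.7424
  k = 3: (29 + 20 + 17)/66 = 66/66 = 1

Summary (fraction, with percent):

explained: PC1 0.4394 (43.94%), PC2 0.303 (30.3%), PC3 0.2576 (25.76%);  cumulative: 0.4394, 0.7424, 1


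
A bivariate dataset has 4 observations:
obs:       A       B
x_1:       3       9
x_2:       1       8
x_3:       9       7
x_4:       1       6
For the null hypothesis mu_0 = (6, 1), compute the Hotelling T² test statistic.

Step 1 — sample mean vector:
  mean(A) = (3 + 1 + 9 + 1) / 4 = 14/4 = 3.5
  mean(B) = (9 + 8 + 7 + 6) / 4 = 30/4 = 7.5
  x̄ = (3.5, 7.5),  deviation x̄ - mu_0 = (3.5, 7.5) - (6, 1) = (-2.5, 6.5).

Step 2 — sample covariance matrix, S[i,j] = (1/(n-1)) · Σ_k (x_{k,i} - mean_i) · (x_{k,j} - mean_j), divisor n-1 = 3:
  S[A,A] = ((-0.5)·(-0.5) + (-2.5)·(-2.5) + (5.5)·(5.5) + (-2.5)·(-2.5)) / 3 = 43/3 = 14.3333
  S[A,B] = ((-0.5)·(1.5) + (-2.5)·(0.5) + (5.5)·(-0.5) + (-2.5)·(-1.5)) / 3 = -1/3 = -0.3333
  S[B,B] = ((1.5)·(1.5) + (0.5)·(0.5) + (-0.5)·(-0.5) + (-1.5)·(-1.5)) / 3 = 5/3 = 1.6667
  S = [[14.3333, -0.3333],
 [-0.3333, 1.6667]].

Step 3 — invert S. det(S) = 14.3333·1.6667 - (-0.3333)² = 23.7778.
  S^{-1} = (1/det) · [[d, -b], [-b, a]] = [[0.0701, 0.014],
 [0.014, 0.6028]].

Step 4 — quadratic form (x̄ - mu_0)^T · S^{-1} · (x̄ - mu_0):
  S^{-1} · (x̄ - mu_0) = (-0.0841, 3.8832),
  (x̄ - mu_0)^T · [...] = (-2.5)·(-0.0841) + (6.5)·(3.8832) = 25.4509.

Step 5 — scale by n: T² = 4 · 25.4509 = 101.8037.

T² ≈ 101.8037


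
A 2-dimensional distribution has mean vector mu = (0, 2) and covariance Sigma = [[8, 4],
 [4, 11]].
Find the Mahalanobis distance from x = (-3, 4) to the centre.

Step 1 — centre the observation: (x - mu) = (-3, 2).

Step 2 — invert Sigma. det(Sigma) = 8·11 - (4)² = 72.
  Sigma^{-1} = (1/det) · [[d, -b], [-b, a]] = [[0.1528, -0.0556],
 [-0.0556, 0.1111]].

Step 3 — form the quadratic (x - mu)^T · Sigma^{-1} · (x - mu):
  Sigma^{-1} · (x - mu) = (-0.5694, 0.3889).
  (x - mu)^T · [Sigma^{-1} · (x - mu)] = (-3)·(-0.5694) + (2)·(0.3889) = 2.4861.

Step 4 — take square root: d = √(2.4861) ≈ 1.5767.

d(x, mu) = √(2.4861) ≈ 1.5767


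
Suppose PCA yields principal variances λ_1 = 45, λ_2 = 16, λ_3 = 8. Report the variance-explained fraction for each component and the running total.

Step 1 — total variance = trace(Sigma) = Σ λ_i = 45 + 16 + 8 = 69.

Step 2 — fraction explained by component i = λ_i / Σ λ:
  PC1: 45/69 = 0.6522
  PC2: 16/69 = 0.2319
  PC3: 8/69 = 0.1159

Step 3 — cumulative fraction after k components = (λ_1 + ... + λ_k) / Σ λ:
  k = 1: 45/69 = 0.6522
  k = 2: (45 + 16)/69 = 61/69 = 0.8841
  k = 3: (45 + 16 + 8)/69 = 69/69 = 1

Summary (fraction, with percent):

explained: PC1 0.6522 (65.22%), PC2 0.2319 (23.19%), PC3 0.1159 (11.59%);  cumulative: 0.6522, 0.8841, 1


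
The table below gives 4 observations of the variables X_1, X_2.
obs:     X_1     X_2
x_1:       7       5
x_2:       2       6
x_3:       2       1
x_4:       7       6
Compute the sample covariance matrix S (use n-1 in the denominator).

Step 1 — column means:
  mean(X_1) = (7 + 2 + 2 + 7) / 4 = 18/4 = 4.5
  mean(X_2) = (5 + 6 + 1 + 6) / 4 = 18/4 = 4.5

Step 2 — sample covariance S[i,j] = (1/(n-1)) · Σ_k (x_{k,i} - mean_i) · (x_{k,j} - mean_j), with n-1 = 3.
  S[X_1,X_1] = ((2.5)·(2.5) + (-2.5)·(-2.5) + (-2.5)·(-2.5) + (2.5)·(2.5)) / 3 = 25/3 = 8.3333
  S[X_1,X_2] = ((2.5)·(0.5) + (-2.5)·(1.5) + (-2.5)·(-3.5) + (2.5)·(1.5)) / 3 = 10/3 = 3.3333
  S[X_2,X_2] = ((0.5)·(0.5) + (1.5)·(1.5) + (-3.5)·(-3.5) + (1.5)·(1.5)) / 3 = 17/3 = 5.6667

S is symmetric (S[j,i] = S[i,j]). Assembling:

S = [[8.3333, 3.3333],
 [3.3333, 5.6667]]


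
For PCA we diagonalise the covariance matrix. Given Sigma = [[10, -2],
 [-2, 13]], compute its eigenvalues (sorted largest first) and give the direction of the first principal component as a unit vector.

Step 1 — characteristic polynomial of 2×2 Sigma:
  det(Sigma - λI) = λ² - trace · λ + det = 0.
  trace = 10 + 13 = 23, det = 10·13 - (-2)² = 126.
Step 2 — discriminant:
  Δ = trace² - 4·det = 529 - 504 = 25.
Step 3 — eigenvalues:
  λ = (trace ± √Δ)/2 = (23 ± 5)/2,
  λ_1 = 14,  λ_2 = 9.

Step 4 — unit eigenvector for λ_1: solve (Sigma - λ_1 I)v = 0. First row:
  (10 - 14)·v_x + (-2)·v_y = 0, i.e. (-4)·v_x + (-2)·v_y = 0,
  so v ∝ (b, λ_1 - a) = (-2, 4); multiply by -1 so the first entry is positive: u = (2, -4).
  ||u|| = √((2)² + (-4)²) = √(20) ≈ 4.4721,
  v_1 = u/||u|| ≈ (0.4472, -0.8944) (||v_1|| = 1).

λ_1 = 14,  λ_2 = 9;  v_1 ≈ (0.4472, -0.8944)


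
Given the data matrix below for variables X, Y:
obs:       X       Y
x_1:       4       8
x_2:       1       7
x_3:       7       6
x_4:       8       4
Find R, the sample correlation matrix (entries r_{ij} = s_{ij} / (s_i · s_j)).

Step 1 — column means:
  mean(X) = (4 + 1 + 7 + 8) / 4 = 20/4 = 5
  mean(Y) = (8 + 7 + 6 + 4) / 4 = 25/4 = 6.25

Step 2 — sample variances and covariances s[i,j] = (1/(n-1)) · Σ_k (x_{k,i} - mean_i) · (x_{k,j} - mean_j), with n-1 = 3:
  s[X,X] = ((-1)·(-1) + (-4)·(-4) + (2)·(2) + (3)·(3)) / 3 = 30/3 = 10
  s[X,Y] = ((-1)·(1.75) + (-4)·(0.75) + (2)·(-0.25) + (3)·(-2.25)) / 3 = -12/3 = -4
  s[Y,Y] = ((1.75)·(1.75) + (0.75)·(0.75) + (-0.25)·(-0.25) + (-2.25)·(-2.25)) / 3 = 8.75/3 = 2.9167
  Sample standard deviations s_i = √(s[i,i]):
  s(X) = √(10) = 3.1623
  s(Y) = √(2.9167) = 1.7078

Step 3 — r_{ij} = s_{ij} / (s_i · s_j):
  r[X,X] = 1 (diagonal).
  r[X,Y] = -4 / (3.1623 · 1.7078) = -4 / 5.4006 = -0.7407
  r[Y,Y] = 1 (diagonal).

R is symmetric with unit diagonal. Assembling:

R = [[1, -0.7407],
 [-0.7407, 1]]


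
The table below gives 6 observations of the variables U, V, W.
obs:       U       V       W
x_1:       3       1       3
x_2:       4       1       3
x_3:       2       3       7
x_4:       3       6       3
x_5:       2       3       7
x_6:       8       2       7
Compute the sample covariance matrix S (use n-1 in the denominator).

Step 1 — column means:
  mean(U) = (3 + 4 + 2 + 3 + 2 + 8) / 6 = 22/6 = 3.6667
  mean(V) = (1 + 1 + 3 + 6 + 3 + 2) / 6 = 16/6 = 2.6667
  mean(W) = (3 + 3 + 7 + 3 + 7 + 7) / 6 = 30/6 = 5

Step 2 — sample covariance S[i,j] = (1/(n-1)) · Σ_k (x_{k,i} - mean_i) · (x_{k,j} - mean_j), with n-1 = 5.
  S[U,U] = ((-0.6667)·(-0.6667) + (0.3333)·(0.3333) + (-1.6667)·(-1.6667) + (-0.6667)·(-0.6667) + (-1.6667)·(-1.6667) + (4.3333)·(4.3333)) / 5 = 25.3333/5 = 5.0667
  S[U,V] = ((-0.6667)·(-1.6667) + (0.3333)·(-1.6667) + (-1.6667)·(0.3333) + (-0.6667)·(3.3333) + (-1.6667)·(0.3333) + (4.3333)·(-0.6667)) / 5 = -5.6667/5 = -1.1333
  S[U,W] = ((-0.6667)·(-2) + (0.3333)·(-2) + (-1.6667)·(2) + (-0.6667)·(-2) + (-1.6667)·(2) + (4.3333)·(2)) / 5 = 4/5 = 0.8
  S[V,V] = ((-1.6667)·(-1.6667) + (-1.6667)·(-1.6667) + (0.3333)·(0.3333) + (3.3333)·(3.3333) + (0.3333)·(0.3333) + (-0.6667)·(-0.6667)) / 5 = 17.3333/5 = 3.4667
  S[V,W] = ((-1.6667)·(-2) + (-1.6667)·(-2) + (0.3333)·(2) + (3.3333)·(-2) + (0.3333)·(2) + (-0.6667)·(2)) / 5 = 0/5 = 0
  S[W,W] = ((-2)·(-2) + (-2)·(-2) + (2)·(2) + (-2)·(-2) + (2)·(2) + (2)·(2)) / 5 = 24/5 = 4.8

S is symmetric (S[j,i] = S[i,j]). Assembling:

S = [[5.0667, -1.1333, 0.8],
 [-1.1333, 3.4667, 0],
 [0.8, 0, 4.8]]


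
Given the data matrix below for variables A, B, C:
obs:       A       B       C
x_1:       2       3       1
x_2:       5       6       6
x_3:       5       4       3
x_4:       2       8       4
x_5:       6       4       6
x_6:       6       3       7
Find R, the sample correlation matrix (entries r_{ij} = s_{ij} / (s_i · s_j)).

Step 1 — column means:
  mean(A) = (2 + 5 + 5 + 2 + 6 + 6) / 6 = 26/6 = 4.3333
  mean(B) = (3 + 6 + 4 + 8 + 4 + 3) / 6 = 28/6 = 4.6667
  mean(C) = (1 + 6 + 3 + 4 + 6 + 7) / 6 = 27/6 = 4.5

Step 2 — sample variances and covariances s[i,j] = (1/(n-1)) · Σ_k (x_{k,i} - mean_i) · (x_{k,j} - mean_j), with n-1 = 5:
  s[A,A] = ((-2.3333)·(-2.3333) + (0.6667)·(0.6667) + (0.6667)·(0.6667) + (-2.3333)·(-2.3333) + (1.6667)·(1.6667) + (1.6667)·(1.6667)) / 5 = 17.3333/5 = 3.4667
  s[A,B] = ((-2.3333)·(-1.6667) + (0.6667)·(1.3333) + (0.6667)·(-0.6667) + (-2.3333)·(3.3333) + (1.6667)·(-0.6667) + (1.6667)·(-1.6667)) / 5 = -7.3333/5 = -1.4667
  s[A,C] = ((-2.3333)·(-3.5) + (0.6667)·(1.5) + (0.6667)·(-1.5) + (-2.3333)·(-0.5) + (1.6667)·(1.5) + (1.6667)·(2.5)) / 5 = 16/5 = 3.2
  s[B,B] = ((-1.6667)·(-1.6667) + (1.3333)·(1.3333) + (-0.6667)·(-0.6667) + (3.3333)·(3.3333) + (-0.6667)·(-0.6667) + (-1.6667)·(-1.6667)) / 5 = 19.3333/5 = 3.8667
  s[B,C] = ((-1.6667)·(-3.5) + (1.3333)·(1.5) + (-0.6667)·(-1.5) + (3.3333)·(-0.5) + (-0.6667)·(1.5) + (-1.6667)·(2.5)) / 5 = 2/5 = 0.4
  s[C,C] = ((-3.5)·(-3.5) + (1.5)·(1.5) + (-1.5)·(-1.5) + (-0.5)·(-0.5) + (1.5)·(1.5) + (2.5)·(2.5)) / 5 = 25.5/5 = 5.1
  Sample standard deviations s_i = √(s[i,i]):
  s(A) = √(3.4667) = 1.8619
  s(B) = √(3.8667) = 1.9664
  s(C) = √(5.1) = 2.2583

Step 3 — r_{ij} = s_{ij} / (s_i · s_j):
  r[A,A] = 1 (diagonal).
  r[A,B] = -1.4667 / (1.8619 · 1.9664) = -1.4667 / 3.6612 = -0.4006
  r[A,C] = 3.2 / (1.8619 · 2.2583) = 3.2 / 4.2048 = 0.761
  r[B,B] = 1 (diagonal).
  r[B,C] = 0.4 / (1.9664 · 2.2583) = 0.4 / 4.4407 = 0.0901
  r[C,C] = 1 (diagonal).

R is symmetric with unit diagonal. Assembling:

R = [[1, -0.4006, 0.761],
 [-0.4006, 1, 0.0901],
 [0.761, 0.0901, 1]]


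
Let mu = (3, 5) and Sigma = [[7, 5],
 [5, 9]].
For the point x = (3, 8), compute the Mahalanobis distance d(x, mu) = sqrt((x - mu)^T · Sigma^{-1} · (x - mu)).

Step 1 — centre the observation: (x - mu) = (0, 3).

Step 2 — invert Sigma. det(Sigma) = 7·9 - (5)² = 38.
  Sigma^{-1} = (1/det) · [[d, -b], [-b, a]] = [[0.2368, -0.1316],
 [-0.1316, 0.1842]].

Step 3 — form the quadratic (x - mu)^T · Sigma^{-1} · (x - mu):
  Sigma^{-1} · (x - mu) = (-0.3947, 0.5526).
  (x - mu)^T · [Sigma^{-1} · (x - mu)] = (0)·(-0.3947) + (3)·(0.5526) = 1.6579.

Step 4 — take square root: d = √(1.6579) ≈ 1.2876.

d(x, mu) = √(1.6579) ≈ 1.2876


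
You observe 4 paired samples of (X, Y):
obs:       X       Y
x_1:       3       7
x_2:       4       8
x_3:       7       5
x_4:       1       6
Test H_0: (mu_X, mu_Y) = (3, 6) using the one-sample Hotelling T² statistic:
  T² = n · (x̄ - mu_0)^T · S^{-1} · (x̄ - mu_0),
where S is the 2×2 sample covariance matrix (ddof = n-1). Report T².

Step 1 — sample mean vector:
  mean(X) = (3 + 4 + 7 + 1) / 4 = 15/4 = 3.75
  mean(Y) = (7 + 8 + 5 + 6) / 4 = 26/4 = 6.5
  x̄ = (3.75, 6.5),  deviation x̄ - mu_0 = (3.75, 6.5) - (3, 6) = (0.75, 0.5).

Step 2 — sample covariance matrix, S[i,j] = (1/(n-1)) · Σ_k (x_{k,i} - mean_i) · (x_{k,j} - mean_j), divisor n-1 = 3:
  S[X,X] = ((-0.75)·(-0.75) + (0.25)·(0.25) + (3.25)·(3.25) + (-2.75)·(-2.75)) / 3 = 18.75/3 = 6.25
  S[X,Y] = ((-0.75)·(0.5) + (0.25)·(1.5) + (3.25)·(-1.5) + (-2.75)·(-0.5)) / 3 = -3.5/3 = -1.1667
  S[Y,Y] = ((0.5)·(0.5) + (1.5)·(1.5) + (-1.5)·(-1.5) + (-0.5)·(-0.5)) / 3 = 5/3 = 1.6667
  S = [[6.25, -1.1667],
 [-1.1667, 1.6667]].

Step 3 — invert S. det(S) = 6.25·1.6667 - (-1.1667)² = 9.0556.
  S^{-1} = (1/det) · [[d, -b], [-b, a]] = [[0.184, 0.1288],
 [0.1288, 0.6902]].

Step 4 — quadratic form (x̄ - mu_0)^T · S^{-1} · (x̄ - mu_0):
  S^{-1} · (x̄ - mu_0) = (0.2025, 0.4417),
  (x̄ - mu_0)^T · [...] = (0.75)·(0.2025) + (0.5)·(0.4417) = 0.3727.

Step 5 — scale by n: T² = 4 · 0.3727 = 1.4908.

T² ≈ 1.4908


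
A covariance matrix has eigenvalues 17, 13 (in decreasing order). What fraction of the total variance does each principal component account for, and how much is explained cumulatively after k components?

Step 1 — total variance = trace(Sigma) = Σ λ_i = 17 + 13 = 30.

Step 2 — fraction explained by component i = λ_i / Σ λ:
  PC1: 17/30 = 0.5667
  PC2: 13/30 = 0.4333

Step 3 — cumulative fraction after k components = (λ_1 + ... + λ_k) / Σ λ:
  k = 1: 17/30 = 0.5667
  k = 2: (17 + 13)/30 = 30/30 = 1

Summary (fraction, with percent):

explained: PC1 0.5667 (56.67%), PC2 0.4333 (43.33%);  cumulative: 0.5667, 1


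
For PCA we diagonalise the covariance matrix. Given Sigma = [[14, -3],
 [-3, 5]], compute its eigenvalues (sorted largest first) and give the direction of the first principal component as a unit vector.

Step 1 — characteristic polynomial of 2×2 Sigma:
  det(Sigma - λI) = λ² - trace · λ + det = 0.
  trace = 14 + 5 = 19, det = 14·5 - (-3)² = 61.
Step 2 — discriminant:
  Δ = trace² - 4·det = 361 - 244 = 117.
Step 3 — eigenvalues:
  λ = (trace ± √Δ)/2 = (19 ± 10.8167)/2,
  λ_1 = 14.9083,  λ_2 = 4.0917.

Step 4 — unit eigenvector for λ_1: solve (Sigma - λ_1 I)v = 0. First row:
  (14 - 14.9083)·v_x + (-3)·v_y = 0, i.e. (-0.9083)·v_x + (-3)·v_y = 0,
  so v ∝ (b, λ_1 - a) = (-3, 0.9083); multiply by -1 so the first entry is positive: u = (3, -0.9083).
  ||u|| = √((3)² + (-0.9083)²) = √(9.8251) ≈ 3.1345,
  v_1 = u/||u|| ≈ (0.9571, -0.2898) (||v_1|| = 1).

λ_1 = 14.9083,  λ_2 = 4.0917;  v_1 ≈ (0.9571, -0.2898)


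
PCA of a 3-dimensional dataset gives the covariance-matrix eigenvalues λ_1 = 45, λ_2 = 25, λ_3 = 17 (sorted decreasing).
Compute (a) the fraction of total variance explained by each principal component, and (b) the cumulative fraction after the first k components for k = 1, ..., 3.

Step 1 — total variance = trace(Sigma) = Σ λ_i = 45 + 25 + 17 = 87.

Step 2 — fraction explained by component i = λ_i / Σ λ:
  PC1: 45/87 = 0.5172
  PC2: 25/87 = 0.2874
  PC3: 17/87 = 0.1954

Step 3 — cumulative fraction after k components = (λ_1 + ... + λ_k) / Σ λ:
  k = 1: 45/87 = 0.5172
  k = 2: (45 + 25)/87 = 70/87 = 0.8046
  k = 3: (45 + 25 + 17)/87 = 87/87 = 1

Summary (fraction, with percent):

explained: PC1 0.5172 (51.72%), PC2 0.2874 (28.74%), PC3 0.1954 (19.54%);  cumulative: 0.5172, 0.8046, 1


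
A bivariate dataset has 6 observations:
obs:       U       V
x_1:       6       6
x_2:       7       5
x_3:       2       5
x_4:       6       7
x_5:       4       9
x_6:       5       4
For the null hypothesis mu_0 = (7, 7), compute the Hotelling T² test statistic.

Step 1 — sample mean vector:
  mean(U) = (6 + 7 + 2 + 6 + 4 + 5) / 6 = 30/6 = 5
  mean(V) = (6 + 5 + 5 + 7 + 9 + 4) / 6 = 36/6 = 6
  x̄ = (5, 6),  deviation x̄ - mu_0 = (5, 6) - (7, 7) = (-2, -1).

Step 2 — sample covariance matrix, S[i,j] = (1/(n-1)) · Σ_k (x_{k,i} - mean_i) · (x_{k,j} - mean_j), divisor n-1 = 5:
  S[U,U] = ((1)·(1) + (2)·(2) + (-3)·(-3) + (1)·(1) + (-1)·(-1) + (0)·(0)) / 5 = 16/5 = 3.2
  S[U,V] = ((1)·(0) + (2)·(-1) + (-3)·(-1) + (1)·(1) + (-1)·(3) + (0)·(-2)) / 5 = -1/5 = -0.2
  S[V,V] = ((0)·(0) + (-1)·(-1) + (-1)·(-1) + (1)·(1) + (3)·(3) + (-2)·(-2)) / 5 = 16/5 = 3.2
  S = [[3.2, -0.2],
 [-0.2, 3.2]].

Step 3 — invert S. det(S) = 3.2·3.2 - (-0.2)² = 10.2.
  S^{-1} = (1/det) · [[d, -b], [-b, a]] = [[0.3137, 0.0196],
 [0.0196, 0.3137]].

Step 4 — quadratic form (x̄ - mu_0)^T · S^{-1} · (x̄ - mu_0):
  S^{-1} · (x̄ - mu_0) = (-0.6471, -0.3529),
  (x̄ - mu_0)^T · [...] = (-2)·(-0.6471) + (-1)·(-0.3529) = 1.6471.

Step 5 — scale by n: T² = 6 · 1.6471 = 9.8824.

T² ≈ 9.8824


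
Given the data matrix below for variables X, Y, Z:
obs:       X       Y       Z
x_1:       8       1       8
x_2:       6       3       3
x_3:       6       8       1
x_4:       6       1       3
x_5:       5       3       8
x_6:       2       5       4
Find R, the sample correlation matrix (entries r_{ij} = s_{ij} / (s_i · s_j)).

Step 1 — column means:
  mean(X) = (8 + 6 + 6 + 6 + 5 + 2) / 6 = 33/6 = 5.5
  mean(Y) = (1 + 3 + 8 + 1 + 3 + 5) / 6 = 21/6 = 3.5
  mean(Z) = (8 + 3 + 1 + 3 + 8 + 4) / 6 = 27/6 = 4.5

Step 2 — sample variances and covariances s[i,j] = (1/(n-1)) · Σ_k (x_{k,i} - mean_i) · (x_{k,j} - mean_j), with n-1 = 5:
  s[X,X] = ((2.5)·(2.5) + (0.5)·(0.5) + (0.5)·(0.5) + (0.5)·(0.5) + (-0.5)·(-0.5) + (-3.5)·(-3.5)) / 5 = 19.5/5 = 3.9
  s[X,Y] = ((2.5)·(-2.5) + (0.5)·(-0.5) + (0.5)·(4.5) + (0.5)·(-2.5) + (-0.5)·(-0.5) + (-3.5)·(1.5)) / 5 = -10.5/5 = -2.1
  s[X,Z] = ((2.5)·(3.5) + (0.5)·(-1.5) + (0.5)·(-3.5) + (0.5)·(-1.5) + (-0.5)·(3.5) + (-3.5)·(-0.5)) / 5 = 5.5/5 = 1.1
  s[Y,Y] = ((-2.5)·(-2.5) + (-0.5)·(-0.5) + (4.5)·(4.5) + (-2.5)·(-2.5) + (-0.5)·(-0.5) + (1.5)·(1.5)) / 5 = 35.5/5 = 7.1
  s[Y,Z] = ((-2.5)·(3.5) + (-0.5)·(-1.5) + (4.5)·(-3.5) + (-2.5)·(-1.5) + (-0.5)·(3.5) + (1.5)·(-0.5)) / 5 = -22.5/5 = -4.5
  s[Z,Z] = ((3.5)·(3.5) + (-1.5)·(-1.5) + (-3.5)·(-3.5) + (-1.5)·(-1.5) + (3.5)·(3.5) + (-0.5)·(-0.5)) / 5 = 41.5/5 = 8.3
  Sample standard deviations s_i = √(s[i,i]):
  s(X) = √(3.9) = 1.9748
  s(Y) = √(7.1) = 2.6646
  s(Z) = √(8.3) = 2.881

Step 3 — r_{ij} = s_{ij} / (s_i · s_j):
  r[X,X] = 1 (diagonal).
  r[X,Y] = -2.1 / (1.9748 · 2.6646) = -2.1 / 5.2621 = -0.3991
  r[X,Z] = 1.1 / (1.9748 · 2.881) = 1.1 / 5.6895 = 0.1933
  r[Y,Y] = 1 (diagonal).
  r[Y,Z] = -4.5 / (2.6646 · 2.881) = -4.5 / 7.6766 = -0.5862
  r[Z,Z] = 1 (diagonal).

R is symmetric with unit diagonal. Assembling:

R = [[1, -0.3991, 0.1933],
 [-0.3991, 1, -0.5862],
 [0.1933, -0.5862, 1]]


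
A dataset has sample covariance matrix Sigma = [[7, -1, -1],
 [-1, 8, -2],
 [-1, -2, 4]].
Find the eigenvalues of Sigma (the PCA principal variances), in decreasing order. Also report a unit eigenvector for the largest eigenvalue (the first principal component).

Step 1 — characteristic polynomial p(λ) = det(λI - Sigma) = λ³ - tr·λ² + c_1·λ - det, where tr = trace, c_1 = sum of the principal 2×2 minors, det = det(Sigma):
  tr = 7 + 8 + 4 = 19,
  c_1 = (7·8 - (-1)²) + (7·4 - (-1)²) + (8·4 - (-2)²) = 55 + 27 + 28 = 110,
  det = 7·(8·4 - (-2)²) - (-1)·((-1)·4 - (-2)·(-1)) + (-1)·((-1)·(-2) - 8·(-1)) = 7·(28) - (-1)·(-6) + (-1)·(10) = 180.
  So p(λ) = λ³ - 19λ² + 110λ - 180.
Step 2 — look for an integer root (rational root theorem: any rational root is an integer divisor of 180). Testing λ = 9:
  p(9) = 729 - 1539 + 990 - 180 = 0  ✓
  Dividing out (λ - 9): p(λ) = (λ - 9)(λ² - 10λ + 20).
Step 3 — remaining eigenvalues from the quadratic λ² - 10λ + 20 = 0:
  Δ = 10² - 4·20 = 100 - 80 = 20,  λ = (10 ± √20)/2 = (10 ± 4.4721)/2 ≈ 7.2361 or 2.7639.
  Sorted: λ_1 = 9,  λ_2 = 7.2361,  λ_3 = 2.7639  (check: sum = 19 = tr ✓).

Step 4 — unit eigenvector for λ_1 = 9: v spans the null space of (Sigma - λ_1 I), whose rows are
  r_1 = (-2, -1, -1),  r_2 = (-1, -1, -2),  r_3 = (-1, -2, -5).
  v is orthogonal to every row, so take v ∝ r_1 × r_2 = ((-1)·(-2) - (-1)·(-1), (-1)·(-1) - (-2)·(-2), (-2)·(-1) - (-1)·(-1)) = (1, -3, 1).
  Let u = (1, -3, 1).
  ||u|| = √((1)² + (-3)² + (1)²) = √(11) ≈ 3.3166,  v_1 = u/||u|| ≈ (0.3015, -0.9045, 0.3015) (||v_1|| = 1).

λ_1 = 9,  λ_2 = 7.2361,  λ_3 = 2.7639;  v_1 ≈ (0.3015, -0.9045, 0.3015)


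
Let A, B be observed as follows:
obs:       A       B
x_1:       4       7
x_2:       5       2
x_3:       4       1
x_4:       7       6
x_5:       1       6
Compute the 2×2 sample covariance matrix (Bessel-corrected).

Step 1 — column means:
  mean(A) = (4 + 5 + 4 + 7 + 1) / 5 = 21/5 = 4.2
  mean(B) = (7 + 2 + 1 + 6 + 6) / 5 = 22/5 = 4.4

Step 2 — sample covariance S[i,j] = (1/(n-1)) · Σ_k (x_{k,i} - mean_i) · (x_{k,j} - mean_j), with n-1 = 4.
  S[A,A] = ((-0.2)·(-0.2) + (0.8)·(0.8) + (-0.2)·(-0.2) + (2.8)·(2.8) + (-3.2)·(-3.2)) / 4 = 18.8/4 = 4.7
  S[A,B] = ((-0.2)·(2.6) + (0.8)·(-2.4) + (-0.2)·(-3.4) + (2.8)·(1.6) + (-3.2)·(1.6)) / 4 = -2.4/4 = -0.6
  S[B,B] = ((2.6)·(2.6) + (-2.4)·(-2.4) + (-3.4)·(-3.4) + (1.6)·(1.6) + (1.6)·(1.6)) / 4 = 29.2/4 = 7.3

S is symmetric (S[j,i] = S[i,j]). Assembling:

S = [[4.7, -0.6],
 [-0.6, 7.3]]


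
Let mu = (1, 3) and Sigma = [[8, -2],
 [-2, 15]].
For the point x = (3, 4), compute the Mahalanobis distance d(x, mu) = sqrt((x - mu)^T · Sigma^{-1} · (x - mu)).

Step 1 — centre the observation: (x - mu) = (2, 1).

Step 2 — invert Sigma. det(Sigma) = 8·15 - (-2)² = 116.
  Sigma^{-1} = (1/det) · [[d, -b], [-b, a]] = [[0.1293, 0.0172],
 [0.0172, 0.069]].

Step 3 — form the quadratic (x - mu)^T · Sigma^{-1} · (x - mu):
  Sigma^{-1} · (x - mu) = (0.2759, 0.1034).
  (x - mu)^T · [Sigma^{-1} · (x - mu)] = (2)·(0.2759) + (1)·(0.1034) = 0.6552.

Step 4 — take square root: d = √(0.6552) ≈ 0.8094.

d(x, mu) = √(0.6552) ≈ 0.8094


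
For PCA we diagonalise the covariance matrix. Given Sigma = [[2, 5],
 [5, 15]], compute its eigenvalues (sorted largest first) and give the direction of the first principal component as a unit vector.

Step 1 — characteristic polynomial of 2×2 Sigma:
  det(Sigma - λI) = λ² - trace · λ + det = 0.
  trace = 2 + 15 = 17, det = 2·15 - (5)² = 5.
Step 2 — discriminant:
  Δ = trace² - 4·det = 289 - 20 = 269.
Step 3 — eigenvalues:
  λ = (trace ± √Δ)/2 = (17 ± 16.4012)/2,
  λ_1 = 16.7006,  λ_2 = 0.2994.

Step 4 — unit eigenvector for λ_1: solve (Sigma - λ_1 I)v = 0. First row:
  (2 - 16.7006)·v_x + (5)·v_y = 0, i.e. (-14.7006)·v_x + (5)·v_y = 0,
  so v ∝ (b, λ_1 - a) = (5, 14.7006) = u.
  ||u|| = √((5)² + (14.7006)²) = √(241.1079) ≈ 15.5277,
  v_1 = u/||u|| ≈ (0.322, 0.9467) (||v_1|| = 1).

λ_1 = 16.7006,  λ_2 = 0.2994;  v_1 ≈ (0.322, 0.9467)


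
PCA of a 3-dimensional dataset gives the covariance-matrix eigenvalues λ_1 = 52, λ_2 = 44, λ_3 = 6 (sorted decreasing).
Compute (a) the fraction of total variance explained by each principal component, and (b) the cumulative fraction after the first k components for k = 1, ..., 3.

Step 1 — total variance = trace(Sigma) = Σ λ_i = 52 + 44 + 6 = 102.

Step 2 — fraction explained by component i = λ_i / Σ λ:
  PC1: 52/102 = 0.5098
  PC2: 44/102 = 0.4314
  PC3: 6/102 = 0.0588

Step 3 — cumulative fraction after k components = (λ_1 + ... + λ_k) / Σ λ:
  k = 1: 52/102 = 0.5098
  k = 2: (52 + 44)/102 = 96/102 = 0.9412
  k = 3: (52 + 44 + 6)/102 = 102/102 = 1

Summary (fraction, with percent):

explained: PC1 0.5098 (50.98%), PC2 0.4314 (43.14%), PC3 0.0588 (5.88%);  cumulative: 0.5098, 0.9412, 1


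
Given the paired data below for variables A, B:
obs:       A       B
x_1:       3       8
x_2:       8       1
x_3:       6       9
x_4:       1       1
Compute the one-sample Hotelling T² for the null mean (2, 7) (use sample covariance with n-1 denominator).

Step 1 — sample mean vector:
  mean(A) = (3 + 8 + 6 + 1) / 4 = 18/4 = 4.5
  mean(B) = (8 + 1 + 9 + 1) / 4 = 19/4 = 4.75
  x̄ = (4.5, 4.75),  deviation x̄ - mu_0 = (4.5, 4.75) - (2, 7) = (2.5, -2.25).

Step 2 — sample covariance matrix, S[i,j] = (1/(n-1)) · Σ_k (x_{k,i} - mean_i) · (x_{k,j} - mean_j), divisor n-1 = 3:
  S[A,A] = ((-1.5)·(-1.5) + (3.5)·(3.5) + (1.5)·(1.5) + (-3.5)·(-3.5)) / 3 = 29/3 = 9.6667
  S[A,B] = ((-1.5)·(3.25) + (3.5)·(-3.75) + (1.5)·(4.25) + (-3.5)·(-3.75)) / 3 = 1.5/3 = 0.5
  S[B,B] = ((3.25)·(3.25) + (-3.75)·(-3.75) + (4.25)·(4.25) + (-3.75)·(-3.75)) / 3 = 56.75/3 = 18.9167
  S = [[9.6667, 0.5],
 [0.5, 18.9167]].

Step 3 — invert S. det(S) = 9.6667·18.9167 - (0.5)² = 182.6111.
  S^{-1} = (1/det) · [[d, -b], [-b, a]] = [[0.1036, -0.0027],
 [-0.0027, 0.0529]].

Step 4 — quadratic form (x̄ - mu_0)^T · S^{-1} · (x̄ - mu_0):
  S^{-1} · (x̄ - mu_0) = (0.2651, -0.126),
  (x̄ - mu_0)^T · [...] = (2.5)·(0.2651) + (-2.25)·(-0.126) = 0.9462.

Step 5 — scale by n: T² = 4 · 0.9462 = 3.7849.

T² ≈ 3.7849


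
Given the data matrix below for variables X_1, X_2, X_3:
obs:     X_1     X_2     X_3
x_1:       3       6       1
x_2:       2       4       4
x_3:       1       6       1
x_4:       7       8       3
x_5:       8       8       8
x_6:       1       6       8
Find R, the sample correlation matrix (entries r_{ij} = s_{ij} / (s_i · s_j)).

Step 1 — column means:
  mean(X_1) = (3 + 2 + 1 + 7 + 8 + 1) / 6 = 22/6 = 3.6667
  mean(X_2) = (6 + 4 + 6 + 8 + 8 + 6) / 6 = 38/6 = 6.3333
  mean(X_3) = (1 + 4 + 1 + 3 + 8 + 8) / 6 = 25/6 = 4.1667

Step 2 — sample variances and covariances s[i,j] = (1/(n-1)) · Σ_k (x_{k,i} - mean_i) · (x_{k,j} - mean_j), with n-1 = 5:
  s[X_1,X_1] = ((-0.6667)·(-0.6667) + (-1.6667)·(-1.6667) + (-2.6667)·(-2.6667) + (3.3333)·(3.3333) + (4.3333)·(4.3333) + (-2.6667)·(-2.6667)) / 5 = 47.3333/5 = 9.4667
  s[X_1,X_2] = ((-0.6667)·(-0.3333) + (-1.6667)·(-2.3333) + (-2.6667)·(-0.3333) + (3.3333)·(1.6667) + (4.3333)·(1.6667) + (-2.6667)·(-0.3333)) / 5 = 18.6667/5 = 3.7333
  s[X_1,X_3] = ((-0.6667)·(-3.1667) + (-1.6667)·(-0.1667) + (-2.6667)·(-3.1667) + (3.3333)·(-1.1667) + (4.3333)·(3.8333) + (-2.6667)·(3.8333)) / 5 = 13.3333/5 = 2.6667
  s[X_2,X_2] = ((-0.3333)·(-0.3333) + (-2.3333)·(-2.3333) + (-0.3333)·(-0.3333) + (1.6667)·(1.6667) + (1.6667)·(1.6667) + (-0.3333)·(-0.3333)) / 5 = 11.3333/5 = 2.2667
  s[X_2,X_3] = ((-0.3333)·(-3.1667) + (-2.3333)·(-0.1667) + (-0.3333)·(-3.1667) + (1.6667)·(-1.1667) + (1.6667)·(3.8333) + (-0.3333)·(3.8333)) / 5 = 5.6667/5 = 1.1333
  s[X_3,X_3] = ((-3.1667)·(-3.1667) + (-0.1667)·(-0.1667) + (-3.1667)·(-3.1667) + (-1.1667)·(-1.1667) + (3.8333)·(3.8333) + (3.8333)·(3.8333)) / 5 = 50.8333/5 = 10.1667
  Sample standard deviations s_i = √(s[i,i]):
  s(X_1) = √(9.4667) = 3.0768
  s(X_2) = √(2.2667) = 1.5055
  s(X_3) = √(10.1667) = 3.1885

Step 3 — r_{ij} = s_{ij} / (s_i · s_j):
  r[X_1,X_1] = 1 (diagonal).
  r[X_1,X_2] = 3.7333 / (3.0768 · 1.5055) = 3.7333 / 4.6323 = 0.8059
  r[X_1,X_3] = 2.6667 / (3.0768 · 3.1885) = 2.6667 / 9.8104 = 0.2718
  r[X_2,X_2] = 1 (diagonal).
  r[X_2,X_3] = 1.1333 / (1.5055 · 3.1885) = 1.1333 / 4.8005 = 0.2361
  r[X_3,X_3] = 1 (diagonal).

R is symmetric with unit diagonal. Assembling:

R = [[1, 0.8059, 0.2718],
 [0.8059, 1, 0.2361],
 [0.2718, 0.2361, 1]]


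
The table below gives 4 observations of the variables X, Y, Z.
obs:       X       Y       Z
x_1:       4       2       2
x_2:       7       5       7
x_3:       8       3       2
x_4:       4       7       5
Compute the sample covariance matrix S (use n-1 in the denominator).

Step 1 — column means:
  mean(X) = (4 + 7 + 8 + 4) / 4 = 23/4 = 5.75
  mean(Y) = (2 + 5 + 3 + 7) / 4 = 17/4 = 4.25
  mean(Z) = (2 + 7 + 2 + 5) / 4 = 16/4 = 4

Step 2 — sample covariance S[i,j] = (1/(n-1)) · Σ_k (x_{k,i} - mean_i) · (x_{k,j} - mean_j), with n-1 = 3.
  S[X,X] = ((-1.75)·(-1.75) + (1.25)·(1.25) + (2.25)·(2.25) + (-1.75)·(-1.75)) / 3 = 12.75/3 = 4.25
  S[X,Y] = ((-1.75)·(-2.25) + (1.25)·(0.75) + (2.25)·(-1.25) + (-1.75)·(2.75)) / 3 = -2.75/3 = -0.9167
  S[X,Z] = ((-1.75)·(-2) + (1.25)·(3) + (2.25)·(-2) + (-1.75)·(1)) / 3 = 1/3 = 0.3333
  S[Y,Y] = ((-2.25)·(-2.25) + (0.75)·(0.75) + (-1.25)·(-1.25) + (2.75)·(2.75)) / 3 = 14.75/3 = 4.9167
  S[Y,Z] = ((-2.25)·(-2) + (0.75)·(3) + (-1.25)·(-2) + (2.75)·(1)) / 3 = 12/3 = 4
  S[Z,Z] = ((-2)·(-2) + (3)·(3) + (-2)·(-2) + (1)·(1)) / 3 = 18/3 = 6

S is symmetric (S[j,i] = S[i,j]). Assembling:

S = [[4.25, -0.9167, 0.3333],
 [-0.9167, 4.9167, 4],
 [0.3333, 4, 6]]


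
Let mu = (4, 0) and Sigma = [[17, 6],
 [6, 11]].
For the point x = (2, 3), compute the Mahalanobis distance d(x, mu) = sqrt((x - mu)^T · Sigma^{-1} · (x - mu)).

Step 1 — centre the observation: (x - mu) = (-2, 3).

Step 2 — invert Sigma. det(Sigma) = 17·11 - (6)² = 151.
  Sigma^{-1} = (1/det) · [[d, -b], [-b, a]] = [[0.0728, -0.0397],
 [-0.0397, 0.1126]].

Step 3 — form the quadratic (x - mu)^T · Sigma^{-1} · (x - mu):
  Sigma^{-1} · (x - mu) = (-0.2649, 0.4172).
  (x - mu)^T · [Sigma^{-1} · (x - mu)] = (-2)·(-0.2649) + (3)·(0.4172) = 1.7815.

Step 4 — take square root: d = √(1.7815) ≈ 1.3347.

d(x, mu) = √(1.7815) ≈ 1.3347


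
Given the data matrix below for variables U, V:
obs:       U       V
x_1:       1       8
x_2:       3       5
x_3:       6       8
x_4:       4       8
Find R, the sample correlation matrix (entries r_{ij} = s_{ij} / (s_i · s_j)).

Step 1 — column means:
  mean(U) = (1 + 3 + 6 + 4) / 4 = 14/4 = 3.5
  mean(V) = (8 + 5 + 8 + 8) / 4 = 29/4 = 7.25

Step 2 — sample variances and covariances s[i,j] = (1/(n-1)) · Σ_k (x_{k,i} - mean_i) · (x_{k,j} - mean_j), with n-1 = 3:
  s[U,U] = ((-2.5)·(-2.5) + (-0.5)·(-0.5) + (2.5)·(2.5) + (0.5)·(0.5)) / 3 = 13/3 = 4.3333
  s[U,V] = ((-2.5)·(0.75) + (-0.5)·(-2.25) + (2.5)·(0.75) + (0.5)·(0.75)) / 3 = 1.5/3 = 0.5
  s[V,V] = ((0.75)·(0.75) + (-2.25)·(-2.25) + (0.75)·(0.75) + (0.75)·(0.75)) / 3 = 6.75/3 = 2.25
  Sample standard deviations s_i = √(s[i,i]):
  s(U) = √(4.3333) = 2.0817
  s(V) = √(2.25) = 1.5

Step 3 — r_{ij} = s_{ij} / (s_i · s_j):
  r[U,U] = 1 (diagonal).
  r[U,V] = 0.5 / (2.0817 · 1.5) = 0.5 / 3.1225 = 0.1601
  r[V,V] = 1 (diagonal).

R is symmetric with unit diagonal. Assembling:

R = [[1, 0.1601],
 [0.1601, 1]]


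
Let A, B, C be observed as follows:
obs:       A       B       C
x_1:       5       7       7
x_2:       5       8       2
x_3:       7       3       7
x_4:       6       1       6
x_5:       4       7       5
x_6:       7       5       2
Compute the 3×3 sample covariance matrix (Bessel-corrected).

Step 1 — column means:
  mean(A) = (5 + 5 + 7 + 6 + 4 + 7) / 6 = 34/6 = 5.6667
  mean(B) = (7 + 8 + 3 + 1 + 7 + 5) / 6 = 31/6 = 5.1667
  mean(C) = (7 + 2 + 7 + 6 + 5 + 2) / 6 = 29/6 = 4.8333

Step 2 — sample covariance S[i,j] = (1/(n-1)) · Σ_k (x_{k,i} - mean_i) · (x_{k,j} - mean_j), with n-1 = 5.
  S[A,A] = ((-0.6667)·(-0.6667) + (-0.6667)·(-0.6667) + (1.3333)·(1.3333) + (0.3333)·(0.3333) + (-1.6667)·(-1.6667) + (1.3333)·(1.3333)) / 5 = 7.3333/5 = 1.4667
  S[A,B] = ((-0.6667)·(1.8333) + (-0.6667)·(2.8333) + (1.3333)·(-2.1667) + (0.3333)·(-4.1667) + (-1.6667)·(1.8333) + (1.3333)·(-0.1667)) / 5 = -10.6667/5 = -2.1333
  S[A,C] = ((-0.6667)·(2.1667) + (-0.6667)·(-2.8333) + (1.3333)·(2.1667) + (0.3333)·(1.1667) + (-1.6667)·(0.1667) + (1.3333)·(-2.8333)) / 5 = -0.3333/5 = -0.0667
  S[B,B] = ((1.8333)·(1.8333) + (2.8333)·(2.8333) + (-2.1667)·(-2.1667) + (-4.1667)·(-4.1667) + (1.8333)·(1.8333) + (-0.1667)·(-0.1667)) / 5 = 36.8333/5 = 7.3667
  S[B,C] = ((1.8333)·(2.1667) + (2.8333)·(-2.8333) + (-2.1667)·(2.1667) + (-4.1667)·(1.1667) + (1.8333)·(0.1667) + (-0.1667)·(-2.8333)) / 5 = -12.8333/5 = -2.5667
  S[C,C] = ((2.1667)·(2.1667) + (-2.8333)·(-2.8333) + (2.1667)·(2.1667) + (1.1667)·(1.1667) + (0.1667)·(0.1667) + (-2.8333)·(-2.8333)) / 5 = 26.8333/5 = 5.3667

S is symmetric (S[j,i] = S[i,j]). Assembling:

S = [[1.4667, -2.1333, -0.0667],
 [-2.1333, 7.3667, -2.5667],
 [-0.0667, -2.5667, 5.3667]]


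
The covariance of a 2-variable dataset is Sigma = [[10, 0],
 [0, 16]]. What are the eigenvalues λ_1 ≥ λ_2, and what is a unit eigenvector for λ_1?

Step 1 — characteristic polynomial of 2×2 Sigma:
  det(Sigma - λI) = λ² - trace · λ + det = 0.
  trace = 10 + 16 = 26, det = 10·16 - (0)² = 160.
Step 2 — discriminant:
  Δ = trace² - 4·det = 676 - 640 = 36.
Step 3 — eigenvalues:
  λ = (trace ± √Δ)/2 = (26 ± 6)/2,
  λ_1 = 16,  λ_2 = 10.

Step 4 — unit eigenvector for λ_1: Sigma is diagonal, so its eigenvectors are the coordinate axes. λ_1 = 16 is the diagonal entry on the second coordinate axis, hence
  v_1 = (0, 1) (||v_1|| = 1).

λ_1 = 16,  λ_2 = 10;  v_1 ≈ (0, 1)


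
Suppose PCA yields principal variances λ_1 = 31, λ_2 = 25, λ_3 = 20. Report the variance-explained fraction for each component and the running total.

Step 1 — total variance = trace(Sigma) = Σ λ_i = 31 + 25 + 20 = 76.

Step 2 — fraction explained by component i = λ_i / Σ λ:
  PC1: 31/76 = 0.4079
  PC2: 25/76 = 0.3289
  PC3: 20/76 = 0.2632

Step 3 — cumulative fraction after k components = (λ_1 + ... + λ_k) / Σ λ:
  k = 1: 31/76 = 0.4079
  k = 2: (31 + 25)/76 = 56/76 = 0.7368
  k = 3: (31 + 25 + 20)/76 = 76/76 = 1

Summary (fraction, with percent):

explained: PC1 0.4079 (40.79%), PC2 0.3289 (32.89%), PC3 0.2632 (26.32%);  cumulative: 0.4079, 0.7368, 1


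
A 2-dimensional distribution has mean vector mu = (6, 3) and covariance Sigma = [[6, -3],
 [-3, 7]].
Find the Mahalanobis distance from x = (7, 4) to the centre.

Step 1 — centre the observation: (x - mu) = (1, 1).

Step 2 — invert Sigma. det(Sigma) = 6·7 - (-3)² = 33.
  Sigma^{-1} = (1/det) · [[d, -b], [-b, a]] = [[0.2121, 0.0909],
 [0.0909, 0.1818]].

Step 3 — form the quadratic (x - mu)^T · Sigma^{-1} · (x - mu):
  Sigma^{-1} · (x - mu) = (0.303, 0.2727).
  (x - mu)^T · [Sigma^{-1} · (x - mu)] = (1)·(0.303) + (1)·(0.2727) = 0.5758.

Step 4 — take square root: d = √(0.5758) ≈ 0.7588.

d(x, mu) = √(0.5758) ≈ 0.7588


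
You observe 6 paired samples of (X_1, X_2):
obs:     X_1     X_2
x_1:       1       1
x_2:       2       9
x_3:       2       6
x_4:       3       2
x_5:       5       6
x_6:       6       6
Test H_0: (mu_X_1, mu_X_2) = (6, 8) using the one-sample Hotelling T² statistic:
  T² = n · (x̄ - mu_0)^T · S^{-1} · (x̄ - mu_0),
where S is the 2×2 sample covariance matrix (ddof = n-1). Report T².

Step 1 — sample mean vector:
  mean(X_1) = (1 + 2 + 2 + 3 + 5 + 6) / 6 = 19/6 = 3.1667
  mean(X_2) = (1 + 9 + 6 + 2 + 6 + 6) / 6 = 30/6 = 5
  x̄ = (3.1667, 5),  deviation x̄ - mu_0 = (3.1667, 5) - (6, 8) = (-2.8333, -3).

Step 2 — sample covariance matrix, S[i,j] = (1/(n-1)) · Σ_k (x_{k,i} - mean_i) · (x_{k,j} - mean_j), divisor n-1 = 5:
  S[X_1,X_1] = ((-2.1667)·(-2.1667) + (-1.1667)·(-1.1667) + (-1.1667)·(-1.1667) + (-0.1667)·(-0.1667) + (1.8333)·(1.8333) + (2.8333)·(2.8333)) / 5 = 18.8333/5 = 3.7667
  S[X_1,X_2] = ((-2.1667)·(-4) + (-1.1667)·(4) + (-1.1667)·(1) + (-0.1667)·(-3) + (1.8333)·(1) + (2.8333)·(1)) / 5 = 8/5 = 1.6
  S[X_2,X_2] = ((-4)·(-4) + (4)·(4) + (1)·(1) + (-3)·(-3) + (1)·(1) + (1)·(1)) / 5 = 44/5 = 8.8
  S = [[3.7667, 1.6],
 [1.6, 8.8]].

Step 3 — invert S. det(S) = 3.7667·8.8 - (1.6)² = 30.5867.
  S^{-1} = (1/det) · [[d, -b], [-b, a]] = [[0.2877, -0.0523],
 [-0.0523, 0.1231]].

Step 4 — quadratic form (x̄ - mu_0)^T · S^{-1} · (x̄ - mu_0):
  S^{-1} · (x̄ - mu_0) = (-0.6582, -0.2212),
  (x̄ - mu_0)^T · [...] = (-2.8333)·(-0.6582) + (-3)·(-0.2212) = 2.5287.

Step 5 — scale by n: T² = 6 · 2.5287 = 15.1722.

T² ≈ 15.1722
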